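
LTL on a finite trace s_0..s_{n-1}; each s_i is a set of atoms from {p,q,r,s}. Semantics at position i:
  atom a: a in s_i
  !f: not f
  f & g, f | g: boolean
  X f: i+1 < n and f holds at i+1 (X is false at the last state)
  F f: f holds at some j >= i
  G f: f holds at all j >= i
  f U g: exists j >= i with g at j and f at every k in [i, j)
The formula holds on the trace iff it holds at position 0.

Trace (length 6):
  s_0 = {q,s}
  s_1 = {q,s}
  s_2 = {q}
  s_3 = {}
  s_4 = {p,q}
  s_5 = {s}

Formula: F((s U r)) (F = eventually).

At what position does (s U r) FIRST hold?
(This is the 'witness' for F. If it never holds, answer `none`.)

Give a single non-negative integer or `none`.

Answer: none

Derivation:
s_0={q,s}: (s U r)=False s=True r=False
s_1={q,s}: (s U r)=False s=True r=False
s_2={q}: (s U r)=False s=False r=False
s_3={}: (s U r)=False s=False r=False
s_4={p,q}: (s U r)=False s=False r=False
s_5={s}: (s U r)=False s=True r=False
F((s U r)) does not hold (no witness exists).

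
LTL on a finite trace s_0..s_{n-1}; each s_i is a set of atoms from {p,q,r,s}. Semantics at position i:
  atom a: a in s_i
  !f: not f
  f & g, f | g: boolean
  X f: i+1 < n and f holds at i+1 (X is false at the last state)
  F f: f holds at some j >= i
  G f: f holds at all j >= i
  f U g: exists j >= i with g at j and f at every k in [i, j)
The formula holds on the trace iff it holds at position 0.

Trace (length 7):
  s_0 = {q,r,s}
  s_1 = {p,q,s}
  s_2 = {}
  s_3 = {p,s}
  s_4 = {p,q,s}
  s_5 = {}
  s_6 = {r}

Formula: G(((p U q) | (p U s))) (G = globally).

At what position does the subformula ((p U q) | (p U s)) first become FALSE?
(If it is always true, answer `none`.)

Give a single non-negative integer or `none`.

s_0={q,r,s}: ((p U q) | (p U s))=True (p U q)=True p=False q=True (p U s)=True s=True
s_1={p,q,s}: ((p U q) | (p U s))=True (p U q)=True p=True q=True (p U s)=True s=True
s_2={}: ((p U q) | (p U s))=False (p U q)=False p=False q=False (p U s)=False s=False
s_3={p,s}: ((p U q) | (p U s))=True (p U q)=True p=True q=False (p U s)=True s=True
s_4={p,q,s}: ((p U q) | (p U s))=True (p U q)=True p=True q=True (p U s)=True s=True
s_5={}: ((p U q) | (p U s))=False (p U q)=False p=False q=False (p U s)=False s=False
s_6={r}: ((p U q) | (p U s))=False (p U q)=False p=False q=False (p U s)=False s=False
G(((p U q) | (p U s))) holds globally = False
First violation at position 2.

Answer: 2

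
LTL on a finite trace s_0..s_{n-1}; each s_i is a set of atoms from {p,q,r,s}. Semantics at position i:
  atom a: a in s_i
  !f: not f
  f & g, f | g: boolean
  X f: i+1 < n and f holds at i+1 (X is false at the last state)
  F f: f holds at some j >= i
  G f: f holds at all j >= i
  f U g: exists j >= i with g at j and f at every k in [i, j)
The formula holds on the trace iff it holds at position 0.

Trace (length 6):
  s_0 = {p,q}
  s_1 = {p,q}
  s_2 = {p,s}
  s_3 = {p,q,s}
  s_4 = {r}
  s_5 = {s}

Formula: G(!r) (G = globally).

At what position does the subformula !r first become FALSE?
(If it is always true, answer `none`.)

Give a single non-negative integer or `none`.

s_0={p,q}: !r=True r=False
s_1={p,q}: !r=True r=False
s_2={p,s}: !r=True r=False
s_3={p,q,s}: !r=True r=False
s_4={r}: !r=False r=True
s_5={s}: !r=True r=False
G(!r) holds globally = False
First violation at position 4.

Answer: 4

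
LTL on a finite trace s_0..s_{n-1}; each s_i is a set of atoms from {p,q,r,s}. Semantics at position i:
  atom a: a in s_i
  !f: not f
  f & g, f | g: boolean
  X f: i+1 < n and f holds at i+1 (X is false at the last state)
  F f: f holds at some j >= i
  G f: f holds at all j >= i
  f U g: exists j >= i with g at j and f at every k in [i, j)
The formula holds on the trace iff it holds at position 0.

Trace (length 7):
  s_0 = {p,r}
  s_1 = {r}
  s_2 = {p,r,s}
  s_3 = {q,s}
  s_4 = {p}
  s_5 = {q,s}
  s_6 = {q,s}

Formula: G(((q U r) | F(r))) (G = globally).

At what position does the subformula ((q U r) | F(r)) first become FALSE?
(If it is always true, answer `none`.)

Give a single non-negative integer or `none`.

Answer: 3

Derivation:
s_0={p,r}: ((q U r) | F(r))=True (q U r)=True q=False r=True F(r)=True
s_1={r}: ((q U r) | F(r))=True (q U r)=True q=False r=True F(r)=True
s_2={p,r,s}: ((q U r) | F(r))=True (q U r)=True q=False r=True F(r)=True
s_3={q,s}: ((q U r) | F(r))=False (q U r)=False q=True r=False F(r)=False
s_4={p}: ((q U r) | F(r))=False (q U r)=False q=False r=False F(r)=False
s_5={q,s}: ((q U r) | F(r))=False (q U r)=False q=True r=False F(r)=False
s_6={q,s}: ((q U r) | F(r))=False (q U r)=False q=True r=False F(r)=False
G(((q U r) | F(r))) holds globally = False
First violation at position 3.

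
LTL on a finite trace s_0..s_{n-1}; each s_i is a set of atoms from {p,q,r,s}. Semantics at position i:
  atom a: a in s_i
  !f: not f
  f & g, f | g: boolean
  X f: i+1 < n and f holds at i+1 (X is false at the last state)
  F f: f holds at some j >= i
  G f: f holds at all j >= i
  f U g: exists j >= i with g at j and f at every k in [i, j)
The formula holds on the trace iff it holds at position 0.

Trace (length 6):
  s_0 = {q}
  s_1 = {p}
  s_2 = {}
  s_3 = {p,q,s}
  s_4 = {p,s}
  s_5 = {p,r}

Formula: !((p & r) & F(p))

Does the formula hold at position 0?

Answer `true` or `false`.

s_0={q}: !((p & r) & F(p))=True ((p & r) & F(p))=False (p & r)=False p=False r=False F(p)=True
s_1={p}: !((p & r) & F(p))=True ((p & r) & F(p))=False (p & r)=False p=True r=False F(p)=True
s_2={}: !((p & r) & F(p))=True ((p & r) & F(p))=False (p & r)=False p=False r=False F(p)=True
s_3={p,q,s}: !((p & r) & F(p))=True ((p & r) & F(p))=False (p & r)=False p=True r=False F(p)=True
s_4={p,s}: !((p & r) & F(p))=True ((p & r) & F(p))=False (p & r)=False p=True r=False F(p)=True
s_5={p,r}: !((p & r) & F(p))=False ((p & r) & F(p))=True (p & r)=True p=True r=True F(p)=True

Answer: true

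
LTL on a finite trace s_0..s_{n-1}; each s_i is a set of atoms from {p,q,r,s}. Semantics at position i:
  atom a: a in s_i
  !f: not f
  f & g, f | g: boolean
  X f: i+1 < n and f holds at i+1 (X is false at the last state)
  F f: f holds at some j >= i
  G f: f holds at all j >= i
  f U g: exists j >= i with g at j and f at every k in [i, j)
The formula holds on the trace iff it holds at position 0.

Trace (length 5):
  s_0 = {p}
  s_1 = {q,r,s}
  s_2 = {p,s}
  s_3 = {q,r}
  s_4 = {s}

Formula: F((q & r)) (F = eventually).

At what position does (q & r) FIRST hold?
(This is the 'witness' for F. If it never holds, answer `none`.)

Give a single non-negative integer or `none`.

s_0={p}: (q & r)=False q=False r=False
s_1={q,r,s}: (q & r)=True q=True r=True
s_2={p,s}: (q & r)=False q=False r=False
s_3={q,r}: (q & r)=True q=True r=True
s_4={s}: (q & r)=False q=False r=False
F((q & r)) holds; first witness at position 1.

Answer: 1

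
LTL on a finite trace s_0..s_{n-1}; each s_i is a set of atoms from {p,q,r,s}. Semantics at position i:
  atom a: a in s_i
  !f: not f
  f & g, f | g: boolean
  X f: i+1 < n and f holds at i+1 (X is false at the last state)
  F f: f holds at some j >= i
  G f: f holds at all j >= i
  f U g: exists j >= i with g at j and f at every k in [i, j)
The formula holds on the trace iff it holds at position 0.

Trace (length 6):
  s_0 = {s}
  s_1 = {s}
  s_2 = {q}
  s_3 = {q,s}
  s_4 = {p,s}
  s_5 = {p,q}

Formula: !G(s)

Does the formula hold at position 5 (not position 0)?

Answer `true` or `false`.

Answer: true

Derivation:
s_0={s}: !G(s)=True G(s)=False s=True
s_1={s}: !G(s)=True G(s)=False s=True
s_2={q}: !G(s)=True G(s)=False s=False
s_3={q,s}: !G(s)=True G(s)=False s=True
s_4={p,s}: !G(s)=True G(s)=False s=True
s_5={p,q}: !G(s)=True G(s)=False s=False
Evaluating at position 5: result = True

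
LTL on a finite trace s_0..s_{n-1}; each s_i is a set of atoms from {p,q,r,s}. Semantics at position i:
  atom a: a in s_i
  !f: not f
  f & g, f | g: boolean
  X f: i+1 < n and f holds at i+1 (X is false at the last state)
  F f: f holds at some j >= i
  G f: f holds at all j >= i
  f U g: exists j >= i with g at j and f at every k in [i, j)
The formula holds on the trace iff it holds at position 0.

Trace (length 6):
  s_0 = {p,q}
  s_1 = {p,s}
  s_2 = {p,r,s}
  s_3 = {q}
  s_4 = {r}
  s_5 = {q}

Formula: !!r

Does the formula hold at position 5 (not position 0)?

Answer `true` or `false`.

s_0={p,q}: !!r=False !r=True r=False
s_1={p,s}: !!r=False !r=True r=False
s_2={p,r,s}: !!r=True !r=False r=True
s_3={q}: !!r=False !r=True r=False
s_4={r}: !!r=True !r=False r=True
s_5={q}: !!r=False !r=True r=False
Evaluating at position 5: result = False

Answer: false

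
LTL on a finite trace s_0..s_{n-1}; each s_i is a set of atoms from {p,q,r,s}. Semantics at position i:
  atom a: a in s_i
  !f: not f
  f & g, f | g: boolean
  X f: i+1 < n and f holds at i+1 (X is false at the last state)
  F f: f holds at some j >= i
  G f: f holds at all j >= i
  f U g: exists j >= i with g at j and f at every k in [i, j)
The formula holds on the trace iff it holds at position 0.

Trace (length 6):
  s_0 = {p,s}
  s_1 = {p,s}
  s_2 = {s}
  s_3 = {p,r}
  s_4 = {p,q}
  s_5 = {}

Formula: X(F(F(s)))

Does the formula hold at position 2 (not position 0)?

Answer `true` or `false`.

Answer: false

Derivation:
s_0={p,s}: X(F(F(s)))=True F(F(s))=True F(s)=True s=True
s_1={p,s}: X(F(F(s)))=True F(F(s))=True F(s)=True s=True
s_2={s}: X(F(F(s)))=False F(F(s))=True F(s)=True s=True
s_3={p,r}: X(F(F(s)))=False F(F(s))=False F(s)=False s=False
s_4={p,q}: X(F(F(s)))=False F(F(s))=False F(s)=False s=False
s_5={}: X(F(F(s)))=False F(F(s))=False F(s)=False s=False
Evaluating at position 2: result = False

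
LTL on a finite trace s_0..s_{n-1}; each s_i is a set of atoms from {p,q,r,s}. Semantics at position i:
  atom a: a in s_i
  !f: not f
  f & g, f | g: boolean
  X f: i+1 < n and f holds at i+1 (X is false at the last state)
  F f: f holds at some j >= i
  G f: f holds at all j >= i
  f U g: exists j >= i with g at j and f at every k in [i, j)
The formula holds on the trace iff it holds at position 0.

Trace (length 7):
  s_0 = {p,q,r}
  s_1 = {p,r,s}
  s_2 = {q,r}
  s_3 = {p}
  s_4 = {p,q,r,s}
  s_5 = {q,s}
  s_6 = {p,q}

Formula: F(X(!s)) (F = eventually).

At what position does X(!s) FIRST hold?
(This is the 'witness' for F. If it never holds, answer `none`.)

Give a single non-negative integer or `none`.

Answer: 1

Derivation:
s_0={p,q,r}: X(!s)=False !s=True s=False
s_1={p,r,s}: X(!s)=True !s=False s=True
s_2={q,r}: X(!s)=True !s=True s=False
s_3={p}: X(!s)=False !s=True s=False
s_4={p,q,r,s}: X(!s)=False !s=False s=True
s_5={q,s}: X(!s)=True !s=False s=True
s_6={p,q}: X(!s)=False !s=True s=False
F(X(!s)) holds; first witness at position 1.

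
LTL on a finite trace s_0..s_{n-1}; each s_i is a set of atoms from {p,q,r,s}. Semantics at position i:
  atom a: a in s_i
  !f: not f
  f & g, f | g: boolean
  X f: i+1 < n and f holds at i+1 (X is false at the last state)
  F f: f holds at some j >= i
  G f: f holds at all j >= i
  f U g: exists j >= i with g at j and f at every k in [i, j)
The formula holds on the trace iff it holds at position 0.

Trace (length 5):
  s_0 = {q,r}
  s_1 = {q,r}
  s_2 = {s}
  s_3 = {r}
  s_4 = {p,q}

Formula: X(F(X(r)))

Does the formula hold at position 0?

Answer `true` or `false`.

s_0={q,r}: X(F(X(r)))=True F(X(r))=True X(r)=True r=True
s_1={q,r}: X(F(X(r)))=True F(X(r))=True X(r)=False r=True
s_2={s}: X(F(X(r)))=False F(X(r))=True X(r)=True r=False
s_3={r}: X(F(X(r)))=False F(X(r))=False X(r)=False r=True
s_4={p,q}: X(F(X(r)))=False F(X(r))=False X(r)=False r=False

Answer: true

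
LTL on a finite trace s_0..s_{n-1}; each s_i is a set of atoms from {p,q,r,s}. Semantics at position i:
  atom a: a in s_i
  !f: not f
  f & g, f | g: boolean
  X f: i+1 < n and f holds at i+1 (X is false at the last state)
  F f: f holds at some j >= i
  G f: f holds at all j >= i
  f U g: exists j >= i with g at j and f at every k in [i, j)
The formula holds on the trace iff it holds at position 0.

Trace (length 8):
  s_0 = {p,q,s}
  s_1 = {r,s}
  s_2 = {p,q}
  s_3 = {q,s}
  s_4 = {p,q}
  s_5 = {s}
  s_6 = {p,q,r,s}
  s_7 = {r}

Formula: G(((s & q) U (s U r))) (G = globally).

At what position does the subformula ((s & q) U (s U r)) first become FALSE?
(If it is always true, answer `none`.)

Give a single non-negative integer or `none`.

s_0={p,q,s}: ((s & q) U (s U r))=True (s & q)=True s=True q=True (s U r)=True r=False
s_1={r,s}: ((s & q) U (s U r))=True (s & q)=False s=True q=False (s U r)=True r=True
s_2={p,q}: ((s & q) U (s U r))=False (s & q)=False s=False q=True (s U r)=False r=False
s_3={q,s}: ((s & q) U (s U r))=False (s & q)=True s=True q=True (s U r)=False r=False
s_4={p,q}: ((s & q) U (s U r))=False (s & q)=False s=False q=True (s U r)=False r=False
s_5={s}: ((s & q) U (s U r))=True (s & q)=False s=True q=False (s U r)=True r=False
s_6={p,q,r,s}: ((s & q) U (s U r))=True (s & q)=True s=True q=True (s U r)=True r=True
s_7={r}: ((s & q) U (s U r))=True (s & q)=False s=False q=False (s U r)=True r=True
G(((s & q) U (s U r))) holds globally = False
First violation at position 2.

Answer: 2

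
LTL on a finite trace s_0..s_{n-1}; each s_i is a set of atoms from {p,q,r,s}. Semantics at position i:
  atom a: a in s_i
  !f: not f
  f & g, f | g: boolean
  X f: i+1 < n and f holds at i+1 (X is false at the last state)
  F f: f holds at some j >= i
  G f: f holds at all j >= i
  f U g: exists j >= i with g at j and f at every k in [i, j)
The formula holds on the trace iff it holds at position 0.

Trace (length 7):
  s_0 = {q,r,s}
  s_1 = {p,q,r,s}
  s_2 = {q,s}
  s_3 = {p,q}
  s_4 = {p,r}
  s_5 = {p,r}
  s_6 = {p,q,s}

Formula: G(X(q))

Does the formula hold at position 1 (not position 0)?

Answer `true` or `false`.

Answer: false

Derivation:
s_0={q,r,s}: G(X(q))=False X(q)=True q=True
s_1={p,q,r,s}: G(X(q))=False X(q)=True q=True
s_2={q,s}: G(X(q))=False X(q)=True q=True
s_3={p,q}: G(X(q))=False X(q)=False q=True
s_4={p,r}: G(X(q))=False X(q)=False q=False
s_5={p,r}: G(X(q))=False X(q)=True q=False
s_6={p,q,s}: G(X(q))=False X(q)=False q=True
Evaluating at position 1: result = False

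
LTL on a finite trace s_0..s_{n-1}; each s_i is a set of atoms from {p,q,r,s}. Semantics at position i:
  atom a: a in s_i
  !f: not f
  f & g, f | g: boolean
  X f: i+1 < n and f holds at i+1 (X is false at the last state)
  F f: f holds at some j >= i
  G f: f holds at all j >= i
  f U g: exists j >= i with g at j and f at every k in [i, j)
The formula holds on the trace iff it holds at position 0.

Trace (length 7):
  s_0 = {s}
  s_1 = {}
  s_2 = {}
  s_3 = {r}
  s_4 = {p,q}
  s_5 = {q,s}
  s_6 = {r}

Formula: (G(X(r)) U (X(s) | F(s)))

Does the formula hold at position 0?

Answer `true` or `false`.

Answer: true

Derivation:
s_0={s}: (G(X(r)) U (X(s) | F(s)))=True G(X(r))=False X(r)=False r=False (X(s) | F(s))=True X(s)=False s=True F(s)=True
s_1={}: (G(X(r)) U (X(s) | F(s)))=True G(X(r))=False X(r)=False r=False (X(s) | F(s))=True X(s)=False s=False F(s)=True
s_2={}: (G(X(r)) U (X(s) | F(s)))=True G(X(r))=False X(r)=True r=False (X(s) | F(s))=True X(s)=False s=False F(s)=True
s_3={r}: (G(X(r)) U (X(s) | F(s)))=True G(X(r))=False X(r)=False r=True (X(s) | F(s))=True X(s)=False s=False F(s)=True
s_4={p,q}: (G(X(r)) U (X(s) | F(s)))=True G(X(r))=False X(r)=False r=False (X(s) | F(s))=True X(s)=True s=False F(s)=True
s_5={q,s}: (G(X(r)) U (X(s) | F(s)))=True G(X(r))=False X(r)=True r=False (X(s) | F(s))=True X(s)=False s=True F(s)=True
s_6={r}: (G(X(r)) U (X(s) | F(s)))=False G(X(r))=False X(r)=False r=True (X(s) | F(s))=False X(s)=False s=False F(s)=False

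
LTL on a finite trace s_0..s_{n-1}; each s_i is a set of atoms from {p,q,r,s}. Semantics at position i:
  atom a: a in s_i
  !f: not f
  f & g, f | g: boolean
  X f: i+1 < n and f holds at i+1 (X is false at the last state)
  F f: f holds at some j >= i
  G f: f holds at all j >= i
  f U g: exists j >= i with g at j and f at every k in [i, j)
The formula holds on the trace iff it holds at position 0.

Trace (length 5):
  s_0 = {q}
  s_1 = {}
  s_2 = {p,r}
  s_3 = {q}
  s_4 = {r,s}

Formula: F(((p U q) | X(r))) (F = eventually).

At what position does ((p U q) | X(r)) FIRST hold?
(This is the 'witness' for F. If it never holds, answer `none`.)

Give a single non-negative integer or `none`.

s_0={q}: ((p U q) | X(r))=True (p U q)=True p=False q=True X(r)=False r=False
s_1={}: ((p U q) | X(r))=True (p U q)=False p=False q=False X(r)=True r=False
s_2={p,r}: ((p U q) | X(r))=True (p U q)=True p=True q=False X(r)=False r=True
s_3={q}: ((p U q) | X(r))=True (p U q)=True p=False q=True X(r)=True r=False
s_4={r,s}: ((p U q) | X(r))=False (p U q)=False p=False q=False X(r)=False r=True
F(((p U q) | X(r))) holds; first witness at position 0.

Answer: 0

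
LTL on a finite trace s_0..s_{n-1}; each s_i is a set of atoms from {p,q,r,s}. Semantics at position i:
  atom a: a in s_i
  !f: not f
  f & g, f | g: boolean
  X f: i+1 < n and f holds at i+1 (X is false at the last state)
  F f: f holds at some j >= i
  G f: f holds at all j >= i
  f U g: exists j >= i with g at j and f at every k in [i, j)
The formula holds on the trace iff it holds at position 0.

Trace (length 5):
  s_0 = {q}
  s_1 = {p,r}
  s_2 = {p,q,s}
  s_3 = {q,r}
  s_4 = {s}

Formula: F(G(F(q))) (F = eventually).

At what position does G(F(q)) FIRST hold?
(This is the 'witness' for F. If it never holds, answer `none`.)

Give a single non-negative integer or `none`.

s_0={q}: G(F(q))=False F(q)=True q=True
s_1={p,r}: G(F(q))=False F(q)=True q=False
s_2={p,q,s}: G(F(q))=False F(q)=True q=True
s_3={q,r}: G(F(q))=False F(q)=True q=True
s_4={s}: G(F(q))=False F(q)=False q=False
F(G(F(q))) does not hold (no witness exists).

Answer: none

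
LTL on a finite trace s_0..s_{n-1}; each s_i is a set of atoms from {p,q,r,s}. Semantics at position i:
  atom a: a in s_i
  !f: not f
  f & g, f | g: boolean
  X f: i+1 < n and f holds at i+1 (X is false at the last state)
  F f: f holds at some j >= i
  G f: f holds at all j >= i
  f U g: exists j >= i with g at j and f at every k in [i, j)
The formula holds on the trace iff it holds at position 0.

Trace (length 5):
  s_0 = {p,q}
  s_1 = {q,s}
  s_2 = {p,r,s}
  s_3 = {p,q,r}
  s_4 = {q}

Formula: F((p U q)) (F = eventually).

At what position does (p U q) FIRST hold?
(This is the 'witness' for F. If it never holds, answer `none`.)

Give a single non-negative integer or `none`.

s_0={p,q}: (p U q)=True p=True q=True
s_1={q,s}: (p U q)=True p=False q=True
s_2={p,r,s}: (p U q)=True p=True q=False
s_3={p,q,r}: (p U q)=True p=True q=True
s_4={q}: (p U q)=True p=False q=True
F((p U q)) holds; first witness at position 0.

Answer: 0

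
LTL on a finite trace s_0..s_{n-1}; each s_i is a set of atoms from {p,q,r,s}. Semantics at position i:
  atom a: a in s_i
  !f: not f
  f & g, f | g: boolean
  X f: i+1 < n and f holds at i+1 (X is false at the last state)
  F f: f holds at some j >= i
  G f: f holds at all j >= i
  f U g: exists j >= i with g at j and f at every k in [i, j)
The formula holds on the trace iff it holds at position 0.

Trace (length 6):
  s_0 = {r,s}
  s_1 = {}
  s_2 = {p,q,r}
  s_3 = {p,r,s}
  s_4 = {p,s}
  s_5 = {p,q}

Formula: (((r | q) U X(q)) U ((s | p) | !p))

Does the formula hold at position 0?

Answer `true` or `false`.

s_0={r,s}: (((r | q) U X(q)) U ((s | p) | !p))=True ((r | q) U X(q))=True (r | q)=True r=True q=False X(q)=False ((s | p) | !p)=True (s | p)=True s=True p=False !p=True
s_1={}: (((r | q) U X(q)) U ((s | p) | !p))=True ((r | q) U X(q))=True (r | q)=False r=False q=False X(q)=True ((s | p) | !p)=True (s | p)=False s=False p=False !p=True
s_2={p,q,r}: (((r | q) U X(q)) U ((s | p) | !p))=True ((r | q) U X(q))=True (r | q)=True r=True q=True X(q)=False ((s | p) | !p)=True (s | p)=True s=False p=True !p=False
s_3={p,r,s}: (((r | q) U X(q)) U ((s | p) | !p))=True ((r | q) U X(q))=True (r | q)=True r=True q=False X(q)=False ((s | p) | !p)=True (s | p)=True s=True p=True !p=False
s_4={p,s}: (((r | q) U X(q)) U ((s | p) | !p))=True ((r | q) U X(q))=True (r | q)=False r=False q=False X(q)=True ((s | p) | !p)=True (s | p)=True s=True p=True !p=False
s_5={p,q}: (((r | q) U X(q)) U ((s | p) | !p))=True ((r | q) U X(q))=False (r | q)=True r=False q=True X(q)=False ((s | p) | !p)=True (s | p)=True s=False p=True !p=False

Answer: true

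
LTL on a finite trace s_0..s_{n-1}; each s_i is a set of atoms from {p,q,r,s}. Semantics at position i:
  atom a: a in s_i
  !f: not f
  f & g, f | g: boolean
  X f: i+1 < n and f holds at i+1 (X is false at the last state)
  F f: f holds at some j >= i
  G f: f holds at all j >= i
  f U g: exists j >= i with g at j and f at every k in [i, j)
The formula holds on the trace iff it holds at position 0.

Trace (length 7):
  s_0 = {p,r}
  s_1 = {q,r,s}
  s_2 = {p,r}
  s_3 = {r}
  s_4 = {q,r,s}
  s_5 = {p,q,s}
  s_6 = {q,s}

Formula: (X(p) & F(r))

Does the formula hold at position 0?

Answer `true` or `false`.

s_0={p,r}: (X(p) & F(r))=False X(p)=False p=True F(r)=True r=True
s_1={q,r,s}: (X(p) & F(r))=True X(p)=True p=False F(r)=True r=True
s_2={p,r}: (X(p) & F(r))=False X(p)=False p=True F(r)=True r=True
s_3={r}: (X(p) & F(r))=False X(p)=False p=False F(r)=True r=True
s_4={q,r,s}: (X(p) & F(r))=True X(p)=True p=False F(r)=True r=True
s_5={p,q,s}: (X(p) & F(r))=False X(p)=False p=True F(r)=False r=False
s_6={q,s}: (X(p) & F(r))=False X(p)=False p=False F(r)=False r=False

Answer: false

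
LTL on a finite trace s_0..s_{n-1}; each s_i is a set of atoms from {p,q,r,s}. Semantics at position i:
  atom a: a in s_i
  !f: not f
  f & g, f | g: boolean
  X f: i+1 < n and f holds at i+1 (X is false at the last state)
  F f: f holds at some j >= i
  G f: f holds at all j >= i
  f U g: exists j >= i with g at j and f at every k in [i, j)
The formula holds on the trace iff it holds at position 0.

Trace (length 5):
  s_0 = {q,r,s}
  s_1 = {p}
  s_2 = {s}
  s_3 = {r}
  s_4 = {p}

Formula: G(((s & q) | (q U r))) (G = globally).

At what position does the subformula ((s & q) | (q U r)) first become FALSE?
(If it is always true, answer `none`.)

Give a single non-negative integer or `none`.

Answer: 1

Derivation:
s_0={q,r,s}: ((s & q) | (q U r))=True (s & q)=True s=True q=True (q U r)=True r=True
s_1={p}: ((s & q) | (q U r))=False (s & q)=False s=False q=False (q U r)=False r=False
s_2={s}: ((s & q) | (q U r))=False (s & q)=False s=True q=False (q U r)=False r=False
s_3={r}: ((s & q) | (q U r))=True (s & q)=False s=False q=False (q U r)=True r=True
s_4={p}: ((s & q) | (q U r))=False (s & q)=False s=False q=False (q U r)=False r=False
G(((s & q) | (q U r))) holds globally = False
First violation at position 1.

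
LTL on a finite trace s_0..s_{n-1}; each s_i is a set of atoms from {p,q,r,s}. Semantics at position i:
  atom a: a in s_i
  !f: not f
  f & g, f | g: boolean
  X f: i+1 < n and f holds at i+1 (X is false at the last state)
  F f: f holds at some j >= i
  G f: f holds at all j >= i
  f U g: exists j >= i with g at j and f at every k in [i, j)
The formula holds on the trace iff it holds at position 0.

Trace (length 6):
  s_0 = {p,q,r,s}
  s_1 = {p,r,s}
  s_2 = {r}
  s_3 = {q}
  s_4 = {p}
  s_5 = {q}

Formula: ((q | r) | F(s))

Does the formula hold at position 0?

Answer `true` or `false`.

Answer: true

Derivation:
s_0={p,q,r,s}: ((q | r) | F(s))=True (q | r)=True q=True r=True F(s)=True s=True
s_1={p,r,s}: ((q | r) | F(s))=True (q | r)=True q=False r=True F(s)=True s=True
s_2={r}: ((q | r) | F(s))=True (q | r)=True q=False r=True F(s)=False s=False
s_3={q}: ((q | r) | F(s))=True (q | r)=True q=True r=False F(s)=False s=False
s_4={p}: ((q | r) | F(s))=False (q | r)=False q=False r=False F(s)=False s=False
s_5={q}: ((q | r) | F(s))=True (q | r)=True q=True r=False F(s)=False s=False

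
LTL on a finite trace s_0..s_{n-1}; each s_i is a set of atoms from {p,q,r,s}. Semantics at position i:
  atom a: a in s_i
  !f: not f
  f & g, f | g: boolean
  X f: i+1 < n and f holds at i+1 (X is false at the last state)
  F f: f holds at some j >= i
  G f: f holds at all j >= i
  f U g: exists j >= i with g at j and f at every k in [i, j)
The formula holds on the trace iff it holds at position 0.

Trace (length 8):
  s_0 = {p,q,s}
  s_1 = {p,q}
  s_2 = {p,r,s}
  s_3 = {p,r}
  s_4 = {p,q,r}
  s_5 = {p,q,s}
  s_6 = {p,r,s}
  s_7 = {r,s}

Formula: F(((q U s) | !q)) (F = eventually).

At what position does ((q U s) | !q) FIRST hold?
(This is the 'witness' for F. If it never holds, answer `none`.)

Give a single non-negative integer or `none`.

Answer: 0

Derivation:
s_0={p,q,s}: ((q U s) | !q)=True (q U s)=True q=True s=True !q=False
s_1={p,q}: ((q U s) | !q)=True (q U s)=True q=True s=False !q=False
s_2={p,r,s}: ((q U s) | !q)=True (q U s)=True q=False s=True !q=True
s_3={p,r}: ((q U s) | !q)=True (q U s)=False q=False s=False !q=True
s_4={p,q,r}: ((q U s) | !q)=True (q U s)=True q=True s=False !q=False
s_5={p,q,s}: ((q U s) | !q)=True (q U s)=True q=True s=True !q=False
s_6={p,r,s}: ((q U s) | !q)=True (q U s)=True q=False s=True !q=True
s_7={r,s}: ((q U s) | !q)=True (q U s)=True q=False s=True !q=True
F(((q U s) | !q)) holds; first witness at position 0.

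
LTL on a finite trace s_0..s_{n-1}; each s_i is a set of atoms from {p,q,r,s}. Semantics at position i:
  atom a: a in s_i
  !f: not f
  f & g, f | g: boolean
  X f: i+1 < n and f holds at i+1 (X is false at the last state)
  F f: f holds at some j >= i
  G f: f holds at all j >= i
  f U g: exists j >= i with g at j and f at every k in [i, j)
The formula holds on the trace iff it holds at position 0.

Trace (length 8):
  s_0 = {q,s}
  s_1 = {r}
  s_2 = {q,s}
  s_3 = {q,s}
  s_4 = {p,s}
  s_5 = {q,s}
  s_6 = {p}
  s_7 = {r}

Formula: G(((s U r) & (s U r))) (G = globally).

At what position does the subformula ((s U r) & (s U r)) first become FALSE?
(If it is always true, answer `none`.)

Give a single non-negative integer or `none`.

s_0={q,s}: ((s U r) & (s U r))=True (s U r)=True s=True r=False
s_1={r}: ((s U r) & (s U r))=True (s U r)=True s=False r=True
s_2={q,s}: ((s U r) & (s U r))=False (s U r)=False s=True r=False
s_3={q,s}: ((s U r) & (s U r))=False (s U r)=False s=True r=False
s_4={p,s}: ((s U r) & (s U r))=False (s U r)=False s=True r=False
s_5={q,s}: ((s U r) & (s U r))=False (s U r)=False s=True r=False
s_6={p}: ((s U r) & (s U r))=False (s U r)=False s=False r=False
s_7={r}: ((s U r) & (s U r))=True (s U r)=True s=False r=True
G(((s U r) & (s U r))) holds globally = False
First violation at position 2.

Answer: 2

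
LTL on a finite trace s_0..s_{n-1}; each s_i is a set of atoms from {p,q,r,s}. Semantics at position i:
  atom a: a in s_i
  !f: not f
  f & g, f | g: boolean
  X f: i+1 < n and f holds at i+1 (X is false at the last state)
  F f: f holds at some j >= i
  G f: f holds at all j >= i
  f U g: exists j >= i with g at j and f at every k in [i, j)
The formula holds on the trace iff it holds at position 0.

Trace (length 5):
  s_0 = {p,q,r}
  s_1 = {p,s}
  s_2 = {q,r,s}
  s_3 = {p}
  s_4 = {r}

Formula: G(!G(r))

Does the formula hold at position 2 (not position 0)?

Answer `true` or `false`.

s_0={p,q,r}: G(!G(r))=False !G(r)=True G(r)=False r=True
s_1={p,s}: G(!G(r))=False !G(r)=True G(r)=False r=False
s_2={q,r,s}: G(!G(r))=False !G(r)=True G(r)=False r=True
s_3={p}: G(!G(r))=False !G(r)=True G(r)=False r=False
s_4={r}: G(!G(r))=False !G(r)=False G(r)=True r=True
Evaluating at position 2: result = False

Answer: false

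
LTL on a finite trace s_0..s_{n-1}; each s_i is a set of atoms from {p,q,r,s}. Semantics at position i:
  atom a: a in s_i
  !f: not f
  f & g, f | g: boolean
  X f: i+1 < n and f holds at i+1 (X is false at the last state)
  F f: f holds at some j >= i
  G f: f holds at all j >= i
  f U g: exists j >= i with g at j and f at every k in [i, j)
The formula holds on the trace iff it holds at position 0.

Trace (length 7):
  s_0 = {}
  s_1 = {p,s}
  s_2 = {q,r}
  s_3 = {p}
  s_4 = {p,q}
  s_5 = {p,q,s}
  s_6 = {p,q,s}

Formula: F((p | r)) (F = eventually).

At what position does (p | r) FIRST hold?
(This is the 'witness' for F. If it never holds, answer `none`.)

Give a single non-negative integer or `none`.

s_0={}: (p | r)=False p=False r=False
s_1={p,s}: (p | r)=True p=True r=False
s_2={q,r}: (p | r)=True p=False r=True
s_3={p}: (p | r)=True p=True r=False
s_4={p,q}: (p | r)=True p=True r=False
s_5={p,q,s}: (p | r)=True p=True r=False
s_6={p,q,s}: (p | r)=True p=True r=False
F((p | r)) holds; first witness at position 1.

Answer: 1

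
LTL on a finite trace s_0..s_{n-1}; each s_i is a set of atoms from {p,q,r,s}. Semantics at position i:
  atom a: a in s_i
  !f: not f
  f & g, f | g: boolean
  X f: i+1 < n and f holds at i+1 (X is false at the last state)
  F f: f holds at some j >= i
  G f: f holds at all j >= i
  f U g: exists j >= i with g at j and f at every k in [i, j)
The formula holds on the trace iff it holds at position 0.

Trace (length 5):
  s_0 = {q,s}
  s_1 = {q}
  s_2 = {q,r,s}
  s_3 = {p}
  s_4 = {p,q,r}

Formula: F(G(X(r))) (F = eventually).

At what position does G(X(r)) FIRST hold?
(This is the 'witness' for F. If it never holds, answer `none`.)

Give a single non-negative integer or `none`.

s_0={q,s}: G(X(r))=False X(r)=False r=False
s_1={q}: G(X(r))=False X(r)=True r=False
s_2={q,r,s}: G(X(r))=False X(r)=False r=True
s_3={p}: G(X(r))=False X(r)=True r=False
s_4={p,q,r}: G(X(r))=False X(r)=False r=True
F(G(X(r))) does not hold (no witness exists).

Answer: none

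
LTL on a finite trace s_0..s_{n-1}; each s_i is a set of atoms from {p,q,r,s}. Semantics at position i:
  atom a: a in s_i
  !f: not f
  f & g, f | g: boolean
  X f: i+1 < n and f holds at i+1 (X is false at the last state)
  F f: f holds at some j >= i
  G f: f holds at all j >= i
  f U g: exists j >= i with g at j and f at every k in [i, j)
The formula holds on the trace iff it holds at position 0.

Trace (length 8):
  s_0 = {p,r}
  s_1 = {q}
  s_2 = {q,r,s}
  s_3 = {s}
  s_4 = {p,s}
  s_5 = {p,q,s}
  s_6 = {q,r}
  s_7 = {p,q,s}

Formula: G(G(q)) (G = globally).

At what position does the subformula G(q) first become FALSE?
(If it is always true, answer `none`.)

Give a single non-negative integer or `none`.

s_0={p,r}: G(q)=False q=False
s_1={q}: G(q)=False q=True
s_2={q,r,s}: G(q)=False q=True
s_3={s}: G(q)=False q=False
s_4={p,s}: G(q)=False q=False
s_5={p,q,s}: G(q)=True q=True
s_6={q,r}: G(q)=True q=True
s_7={p,q,s}: G(q)=True q=True
G(G(q)) holds globally = False
First violation at position 0.

Answer: 0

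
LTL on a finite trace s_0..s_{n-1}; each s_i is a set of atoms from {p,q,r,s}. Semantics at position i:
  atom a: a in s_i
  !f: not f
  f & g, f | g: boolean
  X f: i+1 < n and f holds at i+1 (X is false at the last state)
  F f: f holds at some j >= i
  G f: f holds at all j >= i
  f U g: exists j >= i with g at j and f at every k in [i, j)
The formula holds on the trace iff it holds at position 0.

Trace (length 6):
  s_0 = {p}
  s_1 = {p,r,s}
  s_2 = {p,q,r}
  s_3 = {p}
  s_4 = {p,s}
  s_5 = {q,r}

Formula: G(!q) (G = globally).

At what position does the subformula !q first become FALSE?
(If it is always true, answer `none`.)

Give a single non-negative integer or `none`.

Answer: 2

Derivation:
s_0={p}: !q=True q=False
s_1={p,r,s}: !q=True q=False
s_2={p,q,r}: !q=False q=True
s_3={p}: !q=True q=False
s_4={p,s}: !q=True q=False
s_5={q,r}: !q=False q=True
G(!q) holds globally = False
First violation at position 2.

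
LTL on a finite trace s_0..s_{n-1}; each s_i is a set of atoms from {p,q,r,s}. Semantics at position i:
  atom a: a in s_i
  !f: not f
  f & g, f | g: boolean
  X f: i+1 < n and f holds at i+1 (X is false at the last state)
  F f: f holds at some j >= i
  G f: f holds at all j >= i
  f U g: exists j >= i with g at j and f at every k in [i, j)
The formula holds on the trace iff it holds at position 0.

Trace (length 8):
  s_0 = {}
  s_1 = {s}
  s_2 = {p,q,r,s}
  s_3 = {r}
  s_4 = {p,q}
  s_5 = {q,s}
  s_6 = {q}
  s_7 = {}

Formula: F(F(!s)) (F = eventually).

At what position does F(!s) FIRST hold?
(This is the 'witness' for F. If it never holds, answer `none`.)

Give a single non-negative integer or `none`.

Answer: 0

Derivation:
s_0={}: F(!s)=True !s=True s=False
s_1={s}: F(!s)=True !s=False s=True
s_2={p,q,r,s}: F(!s)=True !s=False s=True
s_3={r}: F(!s)=True !s=True s=False
s_4={p,q}: F(!s)=True !s=True s=False
s_5={q,s}: F(!s)=True !s=False s=True
s_6={q}: F(!s)=True !s=True s=False
s_7={}: F(!s)=True !s=True s=False
F(F(!s)) holds; first witness at position 0.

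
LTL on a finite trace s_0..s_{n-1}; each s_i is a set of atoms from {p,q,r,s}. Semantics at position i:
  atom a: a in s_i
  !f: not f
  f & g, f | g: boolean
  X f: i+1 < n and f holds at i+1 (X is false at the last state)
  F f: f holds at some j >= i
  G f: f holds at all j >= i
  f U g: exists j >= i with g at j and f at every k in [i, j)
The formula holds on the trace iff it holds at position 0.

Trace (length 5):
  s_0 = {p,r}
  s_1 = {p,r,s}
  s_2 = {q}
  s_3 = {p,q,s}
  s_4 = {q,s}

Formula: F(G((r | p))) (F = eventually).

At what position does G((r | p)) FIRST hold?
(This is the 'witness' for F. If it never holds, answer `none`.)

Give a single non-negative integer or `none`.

s_0={p,r}: G((r | p))=False (r | p)=True r=True p=True
s_1={p,r,s}: G((r | p))=False (r | p)=True r=True p=True
s_2={q}: G((r | p))=False (r | p)=False r=False p=False
s_3={p,q,s}: G((r | p))=False (r | p)=True r=False p=True
s_4={q,s}: G((r | p))=False (r | p)=False r=False p=False
F(G((r | p))) does not hold (no witness exists).

Answer: none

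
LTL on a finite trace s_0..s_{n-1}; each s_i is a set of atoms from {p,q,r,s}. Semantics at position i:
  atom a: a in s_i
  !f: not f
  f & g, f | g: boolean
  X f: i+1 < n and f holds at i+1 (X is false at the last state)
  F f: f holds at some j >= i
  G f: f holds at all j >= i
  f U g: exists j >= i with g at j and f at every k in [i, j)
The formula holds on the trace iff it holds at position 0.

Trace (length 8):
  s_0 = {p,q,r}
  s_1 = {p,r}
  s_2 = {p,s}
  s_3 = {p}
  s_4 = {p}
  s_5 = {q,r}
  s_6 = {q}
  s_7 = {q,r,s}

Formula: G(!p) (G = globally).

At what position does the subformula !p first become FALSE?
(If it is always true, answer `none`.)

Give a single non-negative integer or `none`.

s_0={p,q,r}: !p=False p=True
s_1={p,r}: !p=False p=True
s_2={p,s}: !p=False p=True
s_3={p}: !p=False p=True
s_4={p}: !p=False p=True
s_5={q,r}: !p=True p=False
s_6={q}: !p=True p=False
s_7={q,r,s}: !p=True p=False
G(!p) holds globally = False
First violation at position 0.

Answer: 0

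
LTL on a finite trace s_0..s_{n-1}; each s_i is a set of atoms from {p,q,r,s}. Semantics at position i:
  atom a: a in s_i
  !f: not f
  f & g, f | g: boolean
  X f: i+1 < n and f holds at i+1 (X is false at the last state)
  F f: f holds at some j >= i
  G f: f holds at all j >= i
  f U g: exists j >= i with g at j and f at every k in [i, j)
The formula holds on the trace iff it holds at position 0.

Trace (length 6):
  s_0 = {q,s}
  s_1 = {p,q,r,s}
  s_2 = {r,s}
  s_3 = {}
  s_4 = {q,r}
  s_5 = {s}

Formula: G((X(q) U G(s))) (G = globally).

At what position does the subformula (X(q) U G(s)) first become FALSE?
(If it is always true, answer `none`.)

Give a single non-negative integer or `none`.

Answer: 0

Derivation:
s_0={q,s}: (X(q) U G(s))=False X(q)=True q=True G(s)=False s=True
s_1={p,q,r,s}: (X(q) U G(s))=False X(q)=False q=True G(s)=False s=True
s_2={r,s}: (X(q) U G(s))=False X(q)=False q=False G(s)=False s=True
s_3={}: (X(q) U G(s))=False X(q)=True q=False G(s)=False s=False
s_4={q,r}: (X(q) U G(s))=False X(q)=False q=True G(s)=False s=False
s_5={s}: (X(q) U G(s))=True X(q)=False q=False G(s)=True s=True
G((X(q) U G(s))) holds globally = False
First violation at position 0.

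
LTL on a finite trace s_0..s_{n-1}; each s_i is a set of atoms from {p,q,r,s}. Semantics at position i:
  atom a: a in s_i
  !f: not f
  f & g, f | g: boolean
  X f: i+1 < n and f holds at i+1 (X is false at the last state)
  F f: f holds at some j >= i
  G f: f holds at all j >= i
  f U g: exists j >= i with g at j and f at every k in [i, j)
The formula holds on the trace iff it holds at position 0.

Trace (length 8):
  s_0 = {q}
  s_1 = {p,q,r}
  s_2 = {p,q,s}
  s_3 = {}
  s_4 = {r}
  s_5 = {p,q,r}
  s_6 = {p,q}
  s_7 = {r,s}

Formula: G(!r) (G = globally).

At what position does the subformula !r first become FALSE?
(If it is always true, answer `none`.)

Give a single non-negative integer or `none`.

Answer: 1

Derivation:
s_0={q}: !r=True r=False
s_1={p,q,r}: !r=False r=True
s_2={p,q,s}: !r=True r=False
s_3={}: !r=True r=False
s_4={r}: !r=False r=True
s_5={p,q,r}: !r=False r=True
s_6={p,q}: !r=True r=False
s_7={r,s}: !r=False r=True
G(!r) holds globally = False
First violation at position 1.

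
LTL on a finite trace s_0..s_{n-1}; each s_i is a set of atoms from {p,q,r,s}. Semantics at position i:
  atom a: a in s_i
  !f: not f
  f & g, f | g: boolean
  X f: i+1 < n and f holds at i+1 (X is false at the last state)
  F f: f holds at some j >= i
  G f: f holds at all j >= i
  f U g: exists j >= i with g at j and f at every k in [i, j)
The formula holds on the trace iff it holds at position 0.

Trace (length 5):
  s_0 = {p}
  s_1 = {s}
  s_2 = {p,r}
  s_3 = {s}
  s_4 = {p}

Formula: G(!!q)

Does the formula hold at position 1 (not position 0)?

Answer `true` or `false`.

s_0={p}: G(!!q)=False !!q=False !q=True q=False
s_1={s}: G(!!q)=False !!q=False !q=True q=False
s_2={p,r}: G(!!q)=False !!q=False !q=True q=False
s_3={s}: G(!!q)=False !!q=False !q=True q=False
s_4={p}: G(!!q)=False !!q=False !q=True q=False
Evaluating at position 1: result = False

Answer: false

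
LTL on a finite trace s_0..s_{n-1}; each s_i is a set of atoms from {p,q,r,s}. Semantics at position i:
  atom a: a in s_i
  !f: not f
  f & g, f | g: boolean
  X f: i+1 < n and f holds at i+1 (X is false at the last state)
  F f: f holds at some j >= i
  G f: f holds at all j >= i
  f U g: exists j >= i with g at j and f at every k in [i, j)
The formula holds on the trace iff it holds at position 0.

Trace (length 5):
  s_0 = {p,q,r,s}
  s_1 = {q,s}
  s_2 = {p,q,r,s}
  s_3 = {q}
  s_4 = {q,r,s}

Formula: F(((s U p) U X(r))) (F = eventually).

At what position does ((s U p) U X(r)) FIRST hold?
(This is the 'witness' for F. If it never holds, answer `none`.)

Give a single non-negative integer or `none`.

s_0={p,q,r,s}: ((s U p) U X(r))=True (s U p)=True s=True p=True X(r)=False r=True
s_1={q,s}: ((s U p) U X(r))=True (s U p)=True s=True p=False X(r)=True r=False
s_2={p,q,r,s}: ((s U p) U X(r))=True (s U p)=True s=True p=True X(r)=False r=True
s_3={q}: ((s U p) U X(r))=True (s U p)=False s=False p=False X(r)=True r=False
s_4={q,r,s}: ((s U p) U X(r))=False (s U p)=False s=True p=False X(r)=False r=True
F(((s U p) U X(r))) holds; first witness at position 0.

Answer: 0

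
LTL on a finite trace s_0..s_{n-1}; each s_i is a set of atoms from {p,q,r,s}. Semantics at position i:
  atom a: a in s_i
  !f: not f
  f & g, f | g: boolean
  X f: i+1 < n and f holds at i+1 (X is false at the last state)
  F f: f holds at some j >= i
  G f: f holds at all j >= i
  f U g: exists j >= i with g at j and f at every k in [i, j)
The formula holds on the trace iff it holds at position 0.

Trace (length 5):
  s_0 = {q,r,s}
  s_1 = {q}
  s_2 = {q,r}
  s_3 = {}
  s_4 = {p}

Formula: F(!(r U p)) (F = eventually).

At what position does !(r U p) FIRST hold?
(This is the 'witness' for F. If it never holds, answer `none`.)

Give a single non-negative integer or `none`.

Answer: 0

Derivation:
s_0={q,r,s}: !(r U p)=True (r U p)=False r=True p=False
s_1={q}: !(r U p)=True (r U p)=False r=False p=False
s_2={q,r}: !(r U p)=True (r U p)=False r=True p=False
s_3={}: !(r U p)=True (r U p)=False r=False p=False
s_4={p}: !(r U p)=False (r U p)=True r=False p=True
F(!(r U p)) holds; first witness at position 0.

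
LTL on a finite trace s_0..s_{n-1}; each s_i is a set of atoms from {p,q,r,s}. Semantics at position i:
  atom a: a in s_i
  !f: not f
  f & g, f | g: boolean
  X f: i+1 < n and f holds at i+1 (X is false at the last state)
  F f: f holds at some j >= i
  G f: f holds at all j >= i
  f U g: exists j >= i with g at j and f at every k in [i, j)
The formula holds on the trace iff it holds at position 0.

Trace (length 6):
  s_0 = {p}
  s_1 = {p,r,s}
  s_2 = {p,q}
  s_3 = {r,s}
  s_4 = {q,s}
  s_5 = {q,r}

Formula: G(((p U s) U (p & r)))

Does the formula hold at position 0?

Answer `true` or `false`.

Answer: false

Derivation:
s_0={p}: G(((p U s) U (p & r)))=False ((p U s) U (p & r))=True (p U s)=True p=True s=False (p & r)=False r=False
s_1={p,r,s}: G(((p U s) U (p & r)))=False ((p U s) U (p & r))=True (p U s)=True p=True s=True (p & r)=True r=True
s_2={p,q}: G(((p U s) U (p & r)))=False ((p U s) U (p & r))=False (p U s)=True p=True s=False (p & r)=False r=False
s_3={r,s}: G(((p U s) U (p & r)))=False ((p U s) U (p & r))=False (p U s)=True p=False s=True (p & r)=False r=True
s_4={q,s}: G(((p U s) U (p & r)))=False ((p U s) U (p & r))=False (p U s)=True p=False s=True (p & r)=False r=False
s_5={q,r}: G(((p U s) U (p & r)))=False ((p U s) U (p & r))=False (p U s)=False p=False s=False (p & r)=False r=True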